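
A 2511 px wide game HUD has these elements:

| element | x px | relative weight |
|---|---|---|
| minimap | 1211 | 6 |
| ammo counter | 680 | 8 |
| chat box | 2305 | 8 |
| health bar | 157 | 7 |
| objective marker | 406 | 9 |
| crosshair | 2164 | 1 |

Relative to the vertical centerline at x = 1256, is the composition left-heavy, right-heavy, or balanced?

left-heavy

Total weight = 6 + 8 + 8 + 7 + 9 + 1 = 39.
x: moment 38063 / weight 39 ≈ 975.97
Since 976.0 is left of 1256, the composition reads left-heavy.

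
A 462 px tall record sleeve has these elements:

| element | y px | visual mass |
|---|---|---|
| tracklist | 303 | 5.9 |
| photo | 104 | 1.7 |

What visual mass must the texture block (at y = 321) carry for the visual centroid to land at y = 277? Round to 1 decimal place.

w ≈ 3.2

Fixed elements: Σw = 5.9 + 1.7 = 7.6, Σw·y = 5.9·303 + 1.7·104 = 1964.5.
Balance at y = 277 requires (1964.5 + w·321) / (7.6 + w) = 277.
So w = (277·7.6 − 1964.5)/(321 − 277) = 140.7/44 ≈ 3.20.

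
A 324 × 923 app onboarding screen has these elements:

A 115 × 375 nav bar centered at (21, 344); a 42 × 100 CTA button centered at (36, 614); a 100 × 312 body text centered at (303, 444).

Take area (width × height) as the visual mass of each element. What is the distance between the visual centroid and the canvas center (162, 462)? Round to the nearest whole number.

≈ 70

Areas → weights: nav bar 115·375 = 43125, CTA button 42·100 = 4200, body text 100·312 = 31200; Σw = 78525.
x-moment: 43125·21 + 4200·36 + 31200·303 = 10510425; centroid 10510425/78525 ≈ 133.85.
y-moment: 43125·344 + 4200·614 + 31200·444 = 31266600; centroid 31266600/78525 ≈ 398.17.
From (162, 462): dx = -28.15, dy = -63.83, so the distance is √(dx²+dy²) ≈ 69.76.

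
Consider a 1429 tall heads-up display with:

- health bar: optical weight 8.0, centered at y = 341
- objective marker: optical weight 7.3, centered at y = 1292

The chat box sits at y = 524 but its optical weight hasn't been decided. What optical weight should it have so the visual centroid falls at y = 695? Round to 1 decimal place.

Existing Σw = 15.3 (8.0 + 7.3); existing moment 8.0·341 + 7.3·1292 = 12159.6.
Balance at y = 695 requires (12159.6 + w·524) / (15.3 + w) = 695.
So w = (695·15.3 − 12159.6)/(524 − 695) = -1526.1/-171 ≈ 8.92.

w ≈ 8.9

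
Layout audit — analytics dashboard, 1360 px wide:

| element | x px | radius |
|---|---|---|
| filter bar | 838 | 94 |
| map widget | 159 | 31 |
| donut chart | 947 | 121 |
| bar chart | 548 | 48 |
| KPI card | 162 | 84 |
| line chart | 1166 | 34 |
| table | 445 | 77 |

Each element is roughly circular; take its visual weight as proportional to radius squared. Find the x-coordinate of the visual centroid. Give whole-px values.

Weights ∝ r²: filter bar 94² = 8836, map widget 31² = 961, donut chart 121² = 14641, bar chart 48² = 2304, KPI card 84² = 7056, line chart 34² = 1156, table 77² = 5929; Σw = 40883.
x: moment 27814359 / weight 40883 ≈ 680.34

x ≈ 680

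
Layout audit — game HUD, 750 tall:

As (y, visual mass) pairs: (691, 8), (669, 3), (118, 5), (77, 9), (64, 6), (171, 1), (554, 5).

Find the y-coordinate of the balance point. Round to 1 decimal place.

y ≈ 328.2

Σw = 8 + 3 + 5 + 9 + 6 + 1 + 5 = 37.
y: (8·691 + 3·669 + 5·118 + 9·77 + 6·64 + 1·171 + 5·554) / 37 = 12143 / 37 ≈ 328.19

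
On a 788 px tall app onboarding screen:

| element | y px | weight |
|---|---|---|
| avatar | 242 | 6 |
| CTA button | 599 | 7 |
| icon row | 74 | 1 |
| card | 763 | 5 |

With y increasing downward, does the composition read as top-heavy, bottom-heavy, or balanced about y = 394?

bottom-heavy

Σw = 6 + 7 + 1 + 5 = 19.
Σw·y = 6·242 + 7·599 + 1·74 + 5·763 = 9534, so ȳ = 9534/19 ≈ 501.79.
Since 501.8 is below (larger y than) 394, the composition reads bottom-heavy.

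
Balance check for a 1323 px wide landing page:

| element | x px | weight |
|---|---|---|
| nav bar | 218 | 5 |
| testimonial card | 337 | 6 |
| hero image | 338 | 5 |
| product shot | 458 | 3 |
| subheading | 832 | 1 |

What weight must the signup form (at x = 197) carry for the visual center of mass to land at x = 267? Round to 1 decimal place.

Fixed elements: Σw = 5 + 6 + 5 + 3 + 1 = 20, Σw·x = 5·218 + 6·337 + 5·338 + 3·458 + 1·832 = 7008.
Balance at x = 267 requires (7008 + w·197) / (20 + w) = 267.
Solving: w = (267·20 − 7008) / (197 − 267) = -1668 / -70 ≈ 23.83.

w ≈ 23.8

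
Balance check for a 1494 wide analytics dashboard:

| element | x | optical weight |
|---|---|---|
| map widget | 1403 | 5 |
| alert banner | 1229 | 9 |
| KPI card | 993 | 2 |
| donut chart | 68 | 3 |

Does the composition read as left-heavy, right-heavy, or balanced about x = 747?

right-heavy

Total weight = 5 + 9 + 2 + 3 = 19.
x-moment: 5·1403 + 9·1229 + 2·993 + 3·68 = 20266; centroid 20266/19 ≈ 1066.63.
Since 1066.6 is right of 747, the composition reads right-heavy.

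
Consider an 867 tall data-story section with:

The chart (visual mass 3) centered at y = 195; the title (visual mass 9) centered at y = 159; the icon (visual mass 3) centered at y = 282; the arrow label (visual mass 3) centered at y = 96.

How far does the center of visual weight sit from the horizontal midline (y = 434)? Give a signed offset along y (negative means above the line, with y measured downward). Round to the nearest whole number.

≈ -259

Total weight = 3 + 9 + 3 + 3 = 18.
y: (3·195 + 9·159 + 3·282 + 3·96) / 18 = 3150 / 18 ≈ 175.00
Difference: 175.00 − 434 ≈ -259.00.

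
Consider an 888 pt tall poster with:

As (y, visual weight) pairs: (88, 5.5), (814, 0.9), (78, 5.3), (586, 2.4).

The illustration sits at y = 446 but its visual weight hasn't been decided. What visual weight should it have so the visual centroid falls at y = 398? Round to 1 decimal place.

w ≈ 53.7

Known weights sum to 5.5 + 0.9 + 5.3 + 2.4 = 14.1; their moment is 5.5·88 + 0.9·814 + 5.3·78 + 2.4·586 = 3036.4.
Balance at y = 398 requires (3036.4 + w·446) / (14.1 + w) = 398.
Solving: w = (398·14.1 − 3036.4) / (446 − 398) = 2575.4 / 48 ≈ 53.65.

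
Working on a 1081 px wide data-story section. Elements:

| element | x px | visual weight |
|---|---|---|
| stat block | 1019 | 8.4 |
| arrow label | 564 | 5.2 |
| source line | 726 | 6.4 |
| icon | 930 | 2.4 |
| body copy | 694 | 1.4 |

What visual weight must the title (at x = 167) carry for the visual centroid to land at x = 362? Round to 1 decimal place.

Fixed elements: Σw = 8.4 + 5.2 + 6.4 + 2.4 + 1.4 = 23.8, Σw·x = 8.4·1019 + 5.2·564 + 6.4·726 + 2.4·930 + 1.4·694 = 19342.4.
Set Σw·x/Σw = 362: (19342.4 + 167w) = 362·(23.8 + w).
Rearranging, w·(167 − 362) = 362·23.8 − 19342.4 = -10726.8, so w ≈ -10726.8/-195 = 55.01.

w ≈ 55.0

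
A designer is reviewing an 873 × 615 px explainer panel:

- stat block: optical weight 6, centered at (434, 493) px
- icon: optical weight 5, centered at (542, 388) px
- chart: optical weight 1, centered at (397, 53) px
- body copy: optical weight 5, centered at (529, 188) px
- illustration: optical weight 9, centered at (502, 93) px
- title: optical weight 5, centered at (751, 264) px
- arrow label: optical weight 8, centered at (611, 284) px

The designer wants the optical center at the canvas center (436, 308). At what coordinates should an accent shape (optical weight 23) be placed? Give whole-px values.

With the accent shape, Σw becomes 6 + 5 + 1 + 5 + 9 + 5 + 8 + 23 = 62.
Along x: (21517 + 23·x) / 62 = 436 (existing moment 6·434 + 5·542 + 1·397 + 5·529 + 9·502 + 5·751 + 8·611 = 21517) ⇒ x = (27032 − 21517) / 23 ≈ 239.78.
Along y: (10320 + 23·y) / 62 = 308 (existing moment 6·493 + 5·388 + 1·53 + 5·188 + 9·93 + 5·264 + 8·284 = 10320) ⇒ y = (19096 − 10320) / 23 ≈ 381.57.

(240, 382)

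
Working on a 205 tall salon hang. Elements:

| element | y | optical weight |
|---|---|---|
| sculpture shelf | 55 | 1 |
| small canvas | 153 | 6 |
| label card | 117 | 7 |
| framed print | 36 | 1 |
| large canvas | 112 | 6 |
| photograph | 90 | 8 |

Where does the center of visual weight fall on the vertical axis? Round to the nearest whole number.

y ≈ 111

Σw = 1 + 6 + 7 + 1 + 6 + 8 = 29.
y: (1·55 + 6·153 + 7·117 + 1·36 + 6·112 + 8·90) / 29 = 3220 / 29 ≈ 111.03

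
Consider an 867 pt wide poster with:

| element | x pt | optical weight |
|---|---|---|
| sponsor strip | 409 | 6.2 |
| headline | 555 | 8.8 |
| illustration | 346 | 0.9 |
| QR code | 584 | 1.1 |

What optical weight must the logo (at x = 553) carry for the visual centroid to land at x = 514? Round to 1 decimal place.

w ≈ 9.3

Existing Σw = 17.0 (6.2 + 8.8 + 0.9 + 1.1); existing moment 6.2·409 + 8.8·555 + 0.9·346 + 1.1·584 = 8373.6.
For the centroid to hit 514: (8373.6 + w·553) / (17.0 + w) = 514.
So w = (514·17.0 − 8373.6)/(553 − 514) = 364.4/39 ≈ 9.34.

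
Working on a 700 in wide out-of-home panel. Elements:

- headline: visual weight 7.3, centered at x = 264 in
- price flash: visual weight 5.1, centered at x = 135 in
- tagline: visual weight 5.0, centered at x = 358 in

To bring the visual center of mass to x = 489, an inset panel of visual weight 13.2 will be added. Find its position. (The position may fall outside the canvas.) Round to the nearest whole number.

x ≈ 800

With the inset panel, Σw becomes 7.3 + 5.1 + 5.0 + 13.2 = 30.6.
x: target moment 30.6×489 = 14963.4; current 7.3·264 + 5.1·135 + 5.0·358 = 4405.7; the inset panel supplies 10557.7, so x = 10557.7/13.2 ≈ 799.83.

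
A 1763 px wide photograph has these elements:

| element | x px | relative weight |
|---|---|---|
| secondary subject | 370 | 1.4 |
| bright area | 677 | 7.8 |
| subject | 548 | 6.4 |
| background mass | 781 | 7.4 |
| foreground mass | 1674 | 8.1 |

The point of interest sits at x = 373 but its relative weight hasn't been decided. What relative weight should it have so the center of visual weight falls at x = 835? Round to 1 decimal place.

Existing Σw = 31.1 (1.4 + 7.8 + 6.4 + 7.4 + 8.1); existing moment 1.4·370 + 7.8·677 + 6.4·548 + 7.4·781 + 8.1·1674 = 28644.6.
For the centroid to hit 835: (28644.6 + w·373) / (31.1 + w) = 835.
So w = (835·31.1 − 28644.6)/(373 − 835) = -2676.1/-462 ≈ 5.79.

w ≈ 5.8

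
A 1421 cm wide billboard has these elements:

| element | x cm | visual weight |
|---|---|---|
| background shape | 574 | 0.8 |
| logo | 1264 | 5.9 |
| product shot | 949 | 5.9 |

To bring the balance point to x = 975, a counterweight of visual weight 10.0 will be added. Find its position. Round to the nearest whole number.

x ≈ 852

With the counterweight, Σw becomes 0.8 + 5.9 + 5.9 + 10.0 = 22.6.
x: need Σw·x = 22.6·975 = 22035.0. Existing = 0.8·574 + 5.9·1264 + 5.9·949 = 13515.9. Remainder 8519.1 / 10.0 ≈ 851.91.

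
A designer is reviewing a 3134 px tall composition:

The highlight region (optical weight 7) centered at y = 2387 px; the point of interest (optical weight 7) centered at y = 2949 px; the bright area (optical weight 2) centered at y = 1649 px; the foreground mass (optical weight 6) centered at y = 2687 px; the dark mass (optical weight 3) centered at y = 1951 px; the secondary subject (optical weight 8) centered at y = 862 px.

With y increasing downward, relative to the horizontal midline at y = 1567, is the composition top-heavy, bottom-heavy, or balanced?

bottom-heavy

Total weight = 7 + 7 + 2 + 6 + 3 + 8 = 33.
y: moment 69521 / weight 33 ≈ 2106.70
Since 2106.7 is below (larger y than) 1567, the composition reads bottom-heavy.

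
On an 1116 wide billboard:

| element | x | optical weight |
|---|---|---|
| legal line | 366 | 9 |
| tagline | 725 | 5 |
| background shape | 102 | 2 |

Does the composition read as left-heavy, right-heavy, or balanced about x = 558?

Weights sum to 9 + 5 + 2 = 16.
x: (9·366 + 5·725 + 2·102) / 16 = 7123 / 16 ≈ 445.19
445.2 lies left of the midline 558, so the layout is left-heavy.

left-heavy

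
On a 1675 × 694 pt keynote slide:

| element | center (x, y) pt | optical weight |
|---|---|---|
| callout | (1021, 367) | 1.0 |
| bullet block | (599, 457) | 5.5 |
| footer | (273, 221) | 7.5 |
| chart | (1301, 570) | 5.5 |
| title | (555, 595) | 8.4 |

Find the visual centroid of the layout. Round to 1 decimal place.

(651.6, 454.2)

Total weight = 1.0 + 5.5 + 7.5 + 5.5 + 8.4 = 27.9.
x-moment: 1.0·1021 + 5.5·599 + 7.5·273 + 5.5·1301 + 8.4·555 = 18180.5; centroid 18180.5/27.9 ≈ 651.63.
y-moment: 1.0·367 + 5.5·457 + 7.5·221 + 5.5·570 + 8.4·595 = 12671.0; centroid 12671.0/27.9 ≈ 454.16.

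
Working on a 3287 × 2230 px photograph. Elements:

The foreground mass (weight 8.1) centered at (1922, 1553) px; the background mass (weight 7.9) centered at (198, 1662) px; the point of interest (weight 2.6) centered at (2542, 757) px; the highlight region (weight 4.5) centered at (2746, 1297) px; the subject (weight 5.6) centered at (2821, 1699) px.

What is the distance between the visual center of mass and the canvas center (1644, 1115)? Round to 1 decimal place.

Σw = 8.1 + 7.9 + 2.6 + 4.5 + 5.6 = 28.7.
x-moment: 8.1·1922 + 7.9·198 + 2.6·2542 + 4.5·2746 + 5.6·2821 = 51896.2; centroid 51896.2/28.7 ≈ 1808.23.
y-moment: 8.1·1553 + 7.9·1662 + 2.6·757 + 4.5·1297 + 5.6·1699 = 43028.2; centroid 43028.2/28.7 ≈ 1499.24.
Relative to (1644, 1115): Δ = (164.23, 384.24); |Δ| = √(164.23² + 384.24²) ≈ 417.87.

≈ 417.9 px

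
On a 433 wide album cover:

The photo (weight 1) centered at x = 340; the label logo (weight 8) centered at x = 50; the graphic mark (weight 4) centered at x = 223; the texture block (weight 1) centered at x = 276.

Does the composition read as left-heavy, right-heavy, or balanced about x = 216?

Total weight = 1 + 8 + 4 + 1 = 14.
x-moment: 1·340 + 8·50 + 4·223 + 1·276 = 1908; centroid 1908/14 ≈ 136.29.
Since 136.3 is left of 216, the composition reads left-heavy.

left-heavy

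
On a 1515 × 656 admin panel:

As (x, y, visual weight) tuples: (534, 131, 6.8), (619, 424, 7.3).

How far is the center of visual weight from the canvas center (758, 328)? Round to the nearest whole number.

≈ 186

Total weight = 6.8 + 7.3 = 14.1.
x-moment: 6.8·534 + 7.3·619 = 8149.9; centroid 8149.9/14.1 ≈ 578.01.
y-moment: 6.8·131 + 7.3·424 = 3986.0; centroid 3986.0/14.1 ≈ 282.70.
Relative to (758, 328): Δ = (-179.99, -45.30); |Δ| = √(-179.99² + -45.30²) ≈ 185.61.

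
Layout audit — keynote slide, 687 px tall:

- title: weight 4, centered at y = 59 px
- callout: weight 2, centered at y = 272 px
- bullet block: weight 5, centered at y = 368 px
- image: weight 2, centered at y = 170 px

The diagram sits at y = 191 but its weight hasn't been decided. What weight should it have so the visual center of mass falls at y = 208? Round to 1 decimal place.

w ≈ 15.1

Existing Σw = 13 (4 + 2 + 5 + 2); existing moment 4·59 + 2·272 + 5·368 + 2·170 = 2960.
Balance at y = 208 requires (2960 + w·191) / (13 + w) = 208.
Rearranging, w·(191 − 208) = 208·13 − 2960 = -256, so w ≈ -256/-17 = 15.06.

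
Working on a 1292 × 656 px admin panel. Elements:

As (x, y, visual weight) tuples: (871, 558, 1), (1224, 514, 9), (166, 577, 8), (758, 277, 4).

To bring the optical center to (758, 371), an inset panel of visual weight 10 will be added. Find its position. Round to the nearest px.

(801, 96)

After adding the inset panel, total weight = 1 + 9 + 8 + 4 + 10 = 32.
x: need Σw·x = 32·758 = 24256. Existing = 1·871 + 9·1224 + 8·166 + 4·758 = 16247. Remainder 8009 / 10 ≈ 800.90.
y: need Σw·y = 32·371 = 11872. Existing = 1·558 + 9·514 + 8·577 + 4·277 = 10908. Remainder 964 / 10 ≈ 96.40.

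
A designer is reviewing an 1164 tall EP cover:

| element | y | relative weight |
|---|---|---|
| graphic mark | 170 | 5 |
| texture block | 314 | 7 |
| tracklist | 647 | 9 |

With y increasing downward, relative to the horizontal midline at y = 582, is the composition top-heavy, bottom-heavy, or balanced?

top-heavy

Σw = 5 + 7 + 9 = 21.
y-moment: 5·170 + 7·314 + 9·647 = 8871; centroid 8871/21 ≈ 422.43.
422.4 vs midline 582 → top-heavy.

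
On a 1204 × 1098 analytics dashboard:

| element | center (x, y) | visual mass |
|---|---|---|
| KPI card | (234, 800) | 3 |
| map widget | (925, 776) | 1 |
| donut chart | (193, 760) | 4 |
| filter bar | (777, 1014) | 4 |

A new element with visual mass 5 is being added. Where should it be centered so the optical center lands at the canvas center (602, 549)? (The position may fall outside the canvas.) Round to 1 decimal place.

New total weight: (3 + 1 + 4 + 4) + 5 = 17.
Along x: (5507 + 5·x) / 17 = 602 (existing moment 3·234 + 1·925 + 4·193 + 4·777 = 5507) ⇒ x = (10234 − 5507) / 5 ≈ 945.40.
Along y: (10272 + 5·y) / 17 = 549 (existing moment 3·800 + 1·776 + 4·760 + 4·1014 = 10272) ⇒ y = (9333 − 10272) / 5 ≈ -187.80.

(945.4, -187.8)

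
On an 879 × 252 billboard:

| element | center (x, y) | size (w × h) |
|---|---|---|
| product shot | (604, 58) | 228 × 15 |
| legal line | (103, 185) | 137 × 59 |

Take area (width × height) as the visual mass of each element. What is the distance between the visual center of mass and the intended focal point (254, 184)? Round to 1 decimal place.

Areas → weights: product shot 228·15 = 3420, legal line 137·59 = 8083; Σw = 11503.
Σw·x = 3420·604 + 8083·103 = 2898229, so x̄ = 2898229/11503 ≈ 251.95.
Σw·y = 3420·58 + 8083·185 = 1693715, so ȳ = 1693715/11503 ≈ 147.24.
From (254, 184): dx = -2.05, dy = -36.76, so the distance is √(dx²+dy²) ≈ 36.82.

≈ 36.8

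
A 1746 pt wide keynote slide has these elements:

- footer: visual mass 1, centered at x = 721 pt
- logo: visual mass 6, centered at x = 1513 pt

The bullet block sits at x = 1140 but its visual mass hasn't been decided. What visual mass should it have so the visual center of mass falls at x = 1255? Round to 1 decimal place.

Known weights sum to 1 + 6 = 7; their moment is 1·721 + 6·1513 = 9799.
Set Σw·x/Σw = 1255: (9799 + 1140w) = 1255·(7 + w).
So w = (1255·7 − 9799)/(1140 − 1255) = -1014/-115 ≈ 8.82.

w ≈ 8.8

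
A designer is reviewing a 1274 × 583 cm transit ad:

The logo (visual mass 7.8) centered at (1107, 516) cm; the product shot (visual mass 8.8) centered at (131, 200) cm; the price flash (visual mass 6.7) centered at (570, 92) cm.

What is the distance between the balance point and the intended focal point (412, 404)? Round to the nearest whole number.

≈ 215 cm

Total weight = 7.8 + 8.8 + 6.7 = 23.3.
x: (7.8·1107 + 8.8·131 + 6.7·570) / 23.3 = 13606.4 / 23.3 ≈ 583.97
y: (7.8·516 + 8.8·200 + 6.7·92) / 23.3 = 6401.2 / 23.3 ≈ 274.73
From (412, 404): dx = 171.97, dy = -129.27, so the distance is √(dx²+dy²) ≈ 215.13.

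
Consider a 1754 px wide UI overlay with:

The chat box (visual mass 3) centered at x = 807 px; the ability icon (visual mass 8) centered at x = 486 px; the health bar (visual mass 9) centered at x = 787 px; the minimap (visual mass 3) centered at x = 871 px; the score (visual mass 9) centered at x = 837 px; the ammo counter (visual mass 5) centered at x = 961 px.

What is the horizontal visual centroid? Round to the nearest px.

x ≈ 766

Total weight = 3 + 8 + 9 + 3 + 9 + 5 = 37.
x: (3·807 + 8·486 + 9·787 + 3·871 + 9·837 + 5·961) / 37 = 28343 / 37 ≈ 766.03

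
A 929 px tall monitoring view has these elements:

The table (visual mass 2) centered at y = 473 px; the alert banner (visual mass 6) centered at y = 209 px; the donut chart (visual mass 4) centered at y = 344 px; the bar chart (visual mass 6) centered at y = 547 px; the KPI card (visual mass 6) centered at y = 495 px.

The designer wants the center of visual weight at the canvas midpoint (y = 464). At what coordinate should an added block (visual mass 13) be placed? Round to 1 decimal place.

With the added block, Σw becomes 2 + 6 + 4 + 6 + 6 + 13 = 37.
y: need Σw·y = 37·464 = 17168. Existing = 2·473 + 6·209 + 4·344 + 6·547 + 6·495 = 9828. Remainder 7340 / 13 ≈ 564.62.

y ≈ 564.6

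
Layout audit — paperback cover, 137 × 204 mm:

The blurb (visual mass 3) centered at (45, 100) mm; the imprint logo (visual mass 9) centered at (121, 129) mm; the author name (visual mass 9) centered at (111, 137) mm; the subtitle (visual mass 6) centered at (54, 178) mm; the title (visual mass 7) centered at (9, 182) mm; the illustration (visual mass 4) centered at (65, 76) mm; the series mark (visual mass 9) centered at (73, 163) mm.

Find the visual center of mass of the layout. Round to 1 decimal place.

(75.0, 144.8)

Weights sum to 3 + 9 + 9 + 6 + 7 + 4 + 9 = 47.
x: (3·45 + 9·121 + 9·111 + 6·54 + 7·9 + 4·65 + 9·73) / 47 = 3527 / 47 ≈ 75.04
y: (3·100 + 9·129 + 9·137 + 6·178 + 7·182 + 4·76 + 9·163) / 47 = 6807 / 47 ≈ 144.83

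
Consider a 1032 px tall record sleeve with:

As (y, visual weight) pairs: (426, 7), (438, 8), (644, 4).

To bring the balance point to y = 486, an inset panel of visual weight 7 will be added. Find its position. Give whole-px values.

New total weight: (7 + 8 + 4) + 7 = 26.
Along y: (9062 + 7·y) / 26 = 486 (existing moment 7·426 + 8·438 + 4·644 = 9062) ⇒ y = (12636 − 9062) / 7 ≈ 510.57.

y ≈ 511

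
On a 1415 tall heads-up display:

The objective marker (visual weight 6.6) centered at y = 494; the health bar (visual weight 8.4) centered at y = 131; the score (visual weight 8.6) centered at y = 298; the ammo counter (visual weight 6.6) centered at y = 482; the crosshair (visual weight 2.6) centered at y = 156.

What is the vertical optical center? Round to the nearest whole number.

Weights sum to 6.6 + 8.4 + 8.6 + 6.6 + 2.6 = 32.8.
y-moment: 6.6·494 + 8.4·131 + 8.6·298 + 6.6·482 + 2.6·156 = 10510.4; centroid 10510.4/32.8 ≈ 320.44.

y ≈ 320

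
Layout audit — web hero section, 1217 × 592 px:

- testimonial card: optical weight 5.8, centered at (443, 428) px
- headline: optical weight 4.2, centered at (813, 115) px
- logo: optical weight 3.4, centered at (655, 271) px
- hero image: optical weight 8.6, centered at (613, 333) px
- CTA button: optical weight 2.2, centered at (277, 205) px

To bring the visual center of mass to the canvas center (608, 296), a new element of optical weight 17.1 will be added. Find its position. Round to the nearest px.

(644, 294)

After adding the new element, total weight = 5.8 + 4.2 + 3.4 + 8.6 + 2.2 + 17.1 = 41.3.
Along x: (14092.2 + 17.1·x) / 41.3 = 608 (existing moment 5.8·443 + 4.2·813 + 3.4·655 + 8.6·613 + 2.2·277 = 14092.2) ⇒ x = (25110.4 − 14092.2) / 17.1 ≈ 644.34.
Along y: (7201.6 + 17.1·y) / 41.3 = 296 (existing moment 5.8·428 + 4.2·115 + 3.4·271 + 8.6·333 + 2.2·205 = 7201.6) ⇒ y = (12224.8 − 7201.6) / 17.1 ≈ 293.75.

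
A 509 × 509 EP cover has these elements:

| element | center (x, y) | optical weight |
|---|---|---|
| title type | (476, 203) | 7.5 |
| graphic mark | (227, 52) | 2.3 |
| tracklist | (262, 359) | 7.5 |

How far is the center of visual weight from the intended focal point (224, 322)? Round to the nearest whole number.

≈ 145

Total weight = 7.5 + 2.3 + 7.5 = 17.3.
Σw·x = 7.5·476 + 2.3·227 + 7.5·262 = 6057.1, so x̄ = 6057.1/17.3 ≈ 350.12.
Σw·y = 7.5·203 + 2.3·52 + 7.5·359 = 4334.6, so ȳ = 4334.6/17.3 ≈ 250.55.
Offset from (224, 322): Δx ≈ 126.12, Δy ≈ -71.45; distance = √(Δx² + Δy²) ≈ 144.95.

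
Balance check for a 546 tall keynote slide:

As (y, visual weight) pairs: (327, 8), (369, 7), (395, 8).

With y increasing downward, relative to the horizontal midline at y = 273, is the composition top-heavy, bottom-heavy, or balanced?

bottom-heavy

Weights sum to 8 + 7 + 8 = 23.
Σw·y = 8·327 + 7·369 + 8·395 = 8359, so ȳ = 8359/23 ≈ 363.43.
363.4 vs midline 273 → bottom-heavy.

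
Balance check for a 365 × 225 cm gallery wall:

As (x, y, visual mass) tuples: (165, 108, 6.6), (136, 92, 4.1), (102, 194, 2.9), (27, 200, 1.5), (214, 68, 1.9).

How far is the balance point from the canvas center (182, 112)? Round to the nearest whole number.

≈ 43 cm

Σw = 6.6 + 4.1 + 2.9 + 1.5 + 1.9 = 17.0.
x-moment: 6.6·165 + 4.1·136 + 2.9·102 + 1.5·27 + 1.9·214 = 2389.5; centroid 2389.5/17.0 ≈ 140.56.
y-moment: 6.6·108 + 4.1·92 + 2.9·194 + 1.5·200 + 1.9·68 = 2081.8; centroid 2081.8/17.0 ≈ 122.46.
Offset from (182, 112): Δx ≈ -41.44, Δy ≈ 10.46; distance = √(Δx² + Δy²) ≈ 42.74.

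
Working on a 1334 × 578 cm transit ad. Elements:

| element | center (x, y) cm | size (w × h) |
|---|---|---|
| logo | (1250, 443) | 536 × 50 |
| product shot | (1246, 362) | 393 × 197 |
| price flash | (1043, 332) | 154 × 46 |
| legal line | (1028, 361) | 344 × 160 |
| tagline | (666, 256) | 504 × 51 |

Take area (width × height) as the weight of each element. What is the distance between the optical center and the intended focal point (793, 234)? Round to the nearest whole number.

Areas: logo 536·50 = 26800, product shot 393·197 = 77421, price flash 154·46 = 7084, legal line 344·160 = 55040, tagline 504·51 = 25704. Total weight = 192049.
Σw·x = 26800·1250 + 77421·1246 + 7084·1043 + 55040·1028 + 25704·666 = 211055162, so x̄ = 211055162/192049 ≈ 1098.97.
Σw·y = 26800·443 + 77421·362 + 7084·332 + 55040·361 + 25704·256 = 68700354, so ȳ = 68700354/192049 ≈ 357.72.
Relative to (793, 234): Δ = (305.97, 123.72); |Δ| = √(305.97² + 123.72²) ≈ 330.03.

≈ 330 cm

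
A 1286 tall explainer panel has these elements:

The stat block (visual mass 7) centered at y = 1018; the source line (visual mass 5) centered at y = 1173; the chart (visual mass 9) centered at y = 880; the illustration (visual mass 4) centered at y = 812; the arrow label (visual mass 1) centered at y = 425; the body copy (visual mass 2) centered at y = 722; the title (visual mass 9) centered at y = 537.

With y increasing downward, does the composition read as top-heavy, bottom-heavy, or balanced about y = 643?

bottom-heavy

Total weight = 7 + 5 + 9 + 4 + 1 + 2 + 9 = 37.
Σw·y = 30861; ȳ = 30861/37 ≈ 834.08.
Since 834.1 is below (larger y than) 643, the composition reads bottom-heavy.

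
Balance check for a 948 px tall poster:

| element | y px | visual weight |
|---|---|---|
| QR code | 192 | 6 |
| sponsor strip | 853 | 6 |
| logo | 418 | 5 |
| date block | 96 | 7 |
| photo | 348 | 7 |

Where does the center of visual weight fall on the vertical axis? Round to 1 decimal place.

Weights sum to 6 + 6 + 5 + 7 + 7 = 31.
y: (6·192 + 6·853 + 5·418 + 7·96 + 7·348) / 31 = 11468 / 31 ≈ 369.94

y ≈ 369.9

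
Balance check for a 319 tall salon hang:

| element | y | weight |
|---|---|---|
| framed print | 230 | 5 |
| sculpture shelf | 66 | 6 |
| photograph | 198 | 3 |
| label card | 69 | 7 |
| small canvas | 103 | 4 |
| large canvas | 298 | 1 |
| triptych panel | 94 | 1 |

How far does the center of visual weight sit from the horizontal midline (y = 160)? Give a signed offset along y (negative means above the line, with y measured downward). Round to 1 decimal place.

≈ -33.1

Weights sum to 5 + 6 + 3 + 7 + 4 + 1 + 1 = 27.
y: moment 3427 / weight 27 ≈ 126.93
Difference: 126.93 − 160 ≈ -33.07.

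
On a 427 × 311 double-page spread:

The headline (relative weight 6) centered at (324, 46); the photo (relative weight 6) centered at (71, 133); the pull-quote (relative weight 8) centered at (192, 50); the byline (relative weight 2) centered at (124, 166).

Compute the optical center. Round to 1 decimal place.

Total weight = 6 + 6 + 8 + 2 = 22.
Σw·x = 6·324 + 6·71 + 8·192 + 2·124 = 4154, so x̄ = 4154/22 ≈ 188.82.
Σw·y = 6·46 + 6·133 + 8·50 + 2·166 = 1806, so ȳ = 1806/22 ≈ 82.09.

(188.8, 82.1)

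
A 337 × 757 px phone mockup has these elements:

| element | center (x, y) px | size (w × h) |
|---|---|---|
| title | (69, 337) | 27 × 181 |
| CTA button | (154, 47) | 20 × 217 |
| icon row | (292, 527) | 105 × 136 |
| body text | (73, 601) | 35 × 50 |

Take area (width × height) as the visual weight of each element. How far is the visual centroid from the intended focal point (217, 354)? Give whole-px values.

≈ 59 px

Areas: title 27·181 = 4887, CTA button 20·217 = 4340, icon row 105·136 = 14280, body text 35·50 = 1750. Total weight = 25257.
x: (4887·69 + 4340·154 + 14280·292 + 1750·73) / 25257 = 5303073 / 25257 ≈ 209.96
y: (4887·337 + 4340·47 + 14280·527 + 1750·601) / 25257 = 10428209 / 25257 ≈ 412.88
From (217, 354): dx = -7.04, dy = 58.88, so the distance is √(dx²+dy²) ≈ 59.30.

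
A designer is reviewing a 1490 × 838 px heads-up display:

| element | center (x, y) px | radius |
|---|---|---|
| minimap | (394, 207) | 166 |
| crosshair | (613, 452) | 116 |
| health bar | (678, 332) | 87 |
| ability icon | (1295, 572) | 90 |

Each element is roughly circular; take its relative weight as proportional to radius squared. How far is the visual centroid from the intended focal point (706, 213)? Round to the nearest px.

≈ 153 px

Weights ∝ r²: minimap 166² = 27556, crosshair 116² = 13456, health bar 87² = 7569, ability icon 90² = 8100; Σw = 56681.
Σw·x = 27556·394 + 13456·613 + 7569·678 + 8100·1295 = 34726874, so x̄ = 34726874/56681 ≈ 612.67.
Σw·y = 27556·207 + 13456·452 + 7569·332 + 8100·572 = 18932312, so ȳ = 18932312/56681 ≈ 334.02.
From (706, 213): dx = -93.33, dy = 121.02, so the distance is √(dx²+dy²) ≈ 152.82.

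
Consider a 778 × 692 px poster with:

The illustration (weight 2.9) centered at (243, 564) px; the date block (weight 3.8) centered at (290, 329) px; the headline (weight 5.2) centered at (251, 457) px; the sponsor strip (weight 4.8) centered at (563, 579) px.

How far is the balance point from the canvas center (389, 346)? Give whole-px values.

Weights sum to 2.9 + 3.8 + 5.2 + 4.8 = 16.7.
x: (2.9·243 + 3.8·290 + 5.2·251 + 4.8·563) / 16.7 = 5814.3 / 16.7 ≈ 348.16
y: (2.9·564 + 3.8·329 + 5.2·457 + 4.8·579) / 16.7 = 8041.4 / 16.7 ≈ 481.52
Relative to (389, 346): Δ = (-40.84, 135.52); |Δ| = √(-40.84² + 135.52²) ≈ 141.54.

≈ 142 px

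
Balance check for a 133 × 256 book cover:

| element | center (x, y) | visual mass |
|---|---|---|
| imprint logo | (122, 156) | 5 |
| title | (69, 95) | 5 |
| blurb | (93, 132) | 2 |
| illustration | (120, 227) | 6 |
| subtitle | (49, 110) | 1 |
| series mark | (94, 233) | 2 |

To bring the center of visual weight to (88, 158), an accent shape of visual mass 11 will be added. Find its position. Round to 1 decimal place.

New total weight: (5 + 5 + 2 + 6 + 1 + 2) + 11 = 32.
x: need Σw·x = 32·88 = 2816. Existing = 5·122 + 5·69 + 2·93 + 6·120 + 1·49 + 2·94 = 2098. Remainder 718 / 11 ≈ 65.27.
y: need Σw·y = 32·158 = 5056. Existing = 5·156 + 5·95 + 2·132 + 6·227 + 1·110 + 2·233 = 3457. Remainder 1599 / 11 ≈ 145.36.

(65.3, 145.4)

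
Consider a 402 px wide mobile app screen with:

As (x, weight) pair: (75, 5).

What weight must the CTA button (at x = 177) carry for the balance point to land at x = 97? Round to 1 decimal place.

Known: weight 5 with moment 5·75 = 375.
For the centroid to hit 97: (375 + w·177) / (5 + w) = 97.
So w = (97·5 − 375)/(177 − 97) = 110/80 ≈ 1.38.

w ≈ 1.4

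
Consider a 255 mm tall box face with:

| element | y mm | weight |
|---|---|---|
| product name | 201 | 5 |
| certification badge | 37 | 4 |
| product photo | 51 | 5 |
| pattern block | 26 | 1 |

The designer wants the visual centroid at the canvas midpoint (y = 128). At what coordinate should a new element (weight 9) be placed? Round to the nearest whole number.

With the new element, Σw becomes 5 + 4 + 5 + 1 + 9 = 24.
y: need Σw·y = 24·128 = 3072. Existing = 5·201 + 4·37 + 5·51 + 1·26 = 1434. Remainder 1638 / 9 ≈ 182.00.

y ≈ 182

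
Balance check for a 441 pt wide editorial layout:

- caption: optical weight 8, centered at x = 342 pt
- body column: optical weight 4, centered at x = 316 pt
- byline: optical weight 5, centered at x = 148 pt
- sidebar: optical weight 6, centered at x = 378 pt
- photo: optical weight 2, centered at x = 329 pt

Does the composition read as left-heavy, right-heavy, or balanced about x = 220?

right-heavy

Total weight = 8 + 4 + 5 + 6 + 2 = 25.
x: (8·342 + 4·316 + 5·148 + 6·378 + 2·329) / 25 = 7666 / 25 ≈ 306.64
Since 306.6 is right of 220, the composition reads right-heavy.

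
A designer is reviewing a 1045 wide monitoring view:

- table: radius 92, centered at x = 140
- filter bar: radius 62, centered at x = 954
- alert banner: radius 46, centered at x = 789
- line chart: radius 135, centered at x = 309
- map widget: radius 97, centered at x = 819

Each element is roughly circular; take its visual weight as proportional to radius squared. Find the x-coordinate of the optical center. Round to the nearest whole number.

r² weights: table 92² = 8464, filter bar 62² = 3844, alert banner 46² = 2116, line chart 135² = 18225, map widget 97² = 9409. Total = 42058.
x-moment: 8464·140 + 3844·954 + 2116·789 + 18225·309 + 9409·819 = 19859156; centroid 19859156/42058 ≈ 472.18.

x ≈ 472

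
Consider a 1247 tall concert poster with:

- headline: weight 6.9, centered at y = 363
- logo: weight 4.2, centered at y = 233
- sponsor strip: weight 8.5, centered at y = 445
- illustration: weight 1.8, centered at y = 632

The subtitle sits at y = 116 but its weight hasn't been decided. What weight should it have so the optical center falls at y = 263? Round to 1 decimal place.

Existing Σw = 21.4 (6.9 + 4.2 + 8.5 + 1.8); existing moment 6.9·363 + 4.2·233 + 8.5·445 + 1.8·632 = 8403.4.
For the centroid to hit 263: (8403.4 + w·116) / (21.4 + w) = 263.
Solving: w = (263·21.4 − 8403.4) / (116 − 263) = -2775.2 / -147 ≈ 18.88.

w ≈ 18.9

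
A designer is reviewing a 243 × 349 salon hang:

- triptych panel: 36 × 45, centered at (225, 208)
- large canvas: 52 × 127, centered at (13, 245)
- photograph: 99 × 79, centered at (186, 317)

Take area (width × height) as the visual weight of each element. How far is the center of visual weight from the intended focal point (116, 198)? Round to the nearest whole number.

Areas → weights: triptych panel 36·45 = 1620, large canvas 52·127 = 6604, photograph 99·79 = 7821; Σw = 16045.
Σw·x = 1620·225 + 6604·13 + 7821·186 = 1905058, so x̄ = 1905058/16045 ≈ 118.73.
Σw·y = 1620·208 + 6604·245 + 7821·317 = 4434197, so ȳ = 4434197/16045 ≈ 276.36.
From (116, 198): dx = 2.73, dy = 78.36, so the distance is √(dx²+dy²) ≈ 78.41.

≈ 78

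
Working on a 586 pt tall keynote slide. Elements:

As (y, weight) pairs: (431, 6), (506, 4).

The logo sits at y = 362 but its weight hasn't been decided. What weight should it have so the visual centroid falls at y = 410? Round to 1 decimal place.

w ≈ 10.6

Fixed elements: Σw = 6 + 4 = 10, Σw·y = 6·431 + 4·506 = 4610.
Balance at y = 410 requires (4610 + w·362) / (10 + w) = 410.
Solving: w = (410·10 − 4610) / (362 − 410) = -510 / -48 ≈ 10.62.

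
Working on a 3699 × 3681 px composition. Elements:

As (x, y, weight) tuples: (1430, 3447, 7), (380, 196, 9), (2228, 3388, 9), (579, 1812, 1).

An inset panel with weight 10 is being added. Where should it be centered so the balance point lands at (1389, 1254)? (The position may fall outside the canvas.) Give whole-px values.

With the inset panel, Σw becomes 7 + 9 + 9 + 1 + 10 = 36.
x: need Σw·x = 36·1389 = 50004. Existing = 7·1430 + 9·380 + 9·2228 + 1·579 = 34061. Remainder 15943 / 10 ≈ 1594.30.
y: need Σw·y = 36·1254 = 45144. Existing = 7·3447 + 9·196 + 9·3388 + 1·1812 = 58197. Remainder -13053 / 10 ≈ -1305.30.

(1594, -1305)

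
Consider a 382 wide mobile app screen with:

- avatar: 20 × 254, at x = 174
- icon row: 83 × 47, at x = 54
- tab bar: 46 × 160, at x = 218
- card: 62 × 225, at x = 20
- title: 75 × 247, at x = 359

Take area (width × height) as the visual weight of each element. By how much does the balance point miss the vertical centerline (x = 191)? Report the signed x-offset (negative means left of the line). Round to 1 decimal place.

Areas: avatar 20·254 = 5080, icon row 83·47 = 3901, tab bar 46·160 = 7360, card 62·225 = 13950, title 75·247 = 18525. Total weight = 48816.
x-moment: 5080·174 + 3901·54 + 7360·218 + 13950·20 + 18525·359 = 9628529; centroid 9628529/48816 ≈ 197.24.
Difference: 197.24 − 191 ≈ 6.24.

≈ 6.2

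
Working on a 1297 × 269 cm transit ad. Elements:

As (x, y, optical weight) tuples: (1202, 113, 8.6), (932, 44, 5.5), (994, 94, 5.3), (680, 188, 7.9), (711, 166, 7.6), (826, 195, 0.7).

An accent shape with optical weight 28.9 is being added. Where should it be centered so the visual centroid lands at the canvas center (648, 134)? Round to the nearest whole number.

After adding the accent shape, total weight = 8.6 + 5.5 + 5.3 + 7.9 + 7.6 + 0.7 + 28.9 = 64.5.
Along x: (32085.2 + 28.9·x) / 64.5 = 648 (existing moment 8.6·1202 + 5.5·932 + 5.3·994 + 7.9·680 + 7.6·711 + 0.7·826 = 32085.2) ⇒ x = (41796.0 − 32085.2) / 28.9 ≈ 336.01.
Along y: (4595.3 + 28.9·y) / 64.5 = 134 (existing moment 8.6·113 + 5.5·44 + 5.3·94 + 7.9·188 + 7.6·166 + 0.7·195 = 4595.3) ⇒ y = (8643.0 − 4595.3) / 28.9 ≈ 140.06.

(336, 140)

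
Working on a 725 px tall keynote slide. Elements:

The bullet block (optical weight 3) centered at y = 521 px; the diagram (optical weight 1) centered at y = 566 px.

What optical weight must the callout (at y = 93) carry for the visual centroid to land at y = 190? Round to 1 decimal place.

w ≈ 14.1

Existing Σw = 4 (3 + 1); existing moment 3·521 + 1·566 = 2129.
For the centroid to hit 190: (2129 + w·93) / (4 + w) = 190.
Rearranging, w·(93 − 190) = 190·4 − 2129 = -1369, so w ≈ -1369/-97 = 14.11.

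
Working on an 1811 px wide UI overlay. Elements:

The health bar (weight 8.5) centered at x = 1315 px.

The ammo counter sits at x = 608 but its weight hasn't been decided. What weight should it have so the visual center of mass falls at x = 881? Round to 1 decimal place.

Known: weight 8.5 with moment 8.5·1315 = 11177.5.
Balance at x = 881 requires (11177.5 + w·608) / (8.5 + w) = 881.
Rearranging, w·(608 − 881) = 881·8.5 − 11177.5 = -3689.0, so w ≈ -3689.0/-273 = 13.51.

w ≈ 13.5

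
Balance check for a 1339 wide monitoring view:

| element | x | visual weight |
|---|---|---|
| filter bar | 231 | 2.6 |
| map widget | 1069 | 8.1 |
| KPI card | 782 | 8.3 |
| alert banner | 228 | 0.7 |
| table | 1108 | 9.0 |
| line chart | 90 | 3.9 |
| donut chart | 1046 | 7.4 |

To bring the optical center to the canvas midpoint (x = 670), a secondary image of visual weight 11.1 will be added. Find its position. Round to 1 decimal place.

With the secondary image, Σw becomes 2.6 + 8.1 + 8.3 + 0.7 + 9.0 + 3.9 + 7.4 + 11.1 = 51.1.
x: target moment 51.1×670 = 34237.0; current 2.6·231 + 8.1·1069 + 8.3·782 + 0.7·228 + 9.0·1108 + 3.9·90 + 7.4·1046 = 33973.1; the secondary image supplies 263.9, so x = 263.9/11.1 ≈ 23.77.

x ≈ 23.8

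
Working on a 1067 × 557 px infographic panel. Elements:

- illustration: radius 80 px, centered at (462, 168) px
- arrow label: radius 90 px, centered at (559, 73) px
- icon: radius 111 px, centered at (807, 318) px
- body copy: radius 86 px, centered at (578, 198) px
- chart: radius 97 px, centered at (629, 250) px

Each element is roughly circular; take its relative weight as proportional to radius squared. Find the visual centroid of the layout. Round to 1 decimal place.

r² weights: illustration 80² = 6400, arrow label 90² = 8100, icon 111² = 12321, body copy 86² = 7396, chart 97² = 9409. Total = 43626.
x-moment: 6400·462 + 8100·559 + 12321·807 + 7396·578 + 9409·629 = 27620896; centroid 27620896/43626 ≈ 633.13.
y-moment: 6400·168 + 8100·73 + 12321·318 + 7396·198 + 9409·250 = 9401236; centroid 9401236/43626 ≈ 215.50.

(633.1, 215.5)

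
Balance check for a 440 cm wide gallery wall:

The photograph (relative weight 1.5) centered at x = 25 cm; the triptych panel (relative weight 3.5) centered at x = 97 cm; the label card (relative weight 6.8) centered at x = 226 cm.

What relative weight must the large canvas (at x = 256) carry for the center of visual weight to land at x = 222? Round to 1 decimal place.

w ≈ 20.8

Existing Σw = 11.8 (1.5 + 3.5 + 6.8); existing moment 1.5·25 + 3.5·97 + 6.8·226 = 1913.8.
Balance at x = 222 requires (1913.8 + w·256) / (11.8 + w) = 222.
Solving: w = (222·11.8 − 1913.8) / (256 − 222) = 705.8 / 34 ≈ 20.76.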